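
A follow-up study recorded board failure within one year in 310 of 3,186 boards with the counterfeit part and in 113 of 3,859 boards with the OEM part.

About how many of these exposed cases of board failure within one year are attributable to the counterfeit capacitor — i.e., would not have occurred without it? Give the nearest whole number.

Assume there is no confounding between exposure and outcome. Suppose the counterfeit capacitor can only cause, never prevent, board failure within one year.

about 217 cases

p₁ = P(outcome | exposed) = 310/3186 = 0.097301
p₀ = P(outcome | unexposed) = 113/3859 = 0.029282
PN = (p₁ − p₀)/p₁ = (0.097301 − 0.029282) / 0.097301 ≈ 0.69905.
Attributable cases ≈ PN × (exposed cases) = 0.69905 × 310 ≈ 216.71.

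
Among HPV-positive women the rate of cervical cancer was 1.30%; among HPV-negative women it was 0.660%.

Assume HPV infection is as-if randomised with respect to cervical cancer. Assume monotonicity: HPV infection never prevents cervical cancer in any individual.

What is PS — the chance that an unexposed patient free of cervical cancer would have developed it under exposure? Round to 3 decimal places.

p₁ = 0.013, p₀ = 0.0066.
Under exogeneity and monotonicity, PS = (p₁ − p₀) / (1 − p₀).
PS = (0.013 − 0.0066) / (1 − 0.0066) = 0.0064 / 0.9934 ≈ 0.0064

PS ≈ 0.006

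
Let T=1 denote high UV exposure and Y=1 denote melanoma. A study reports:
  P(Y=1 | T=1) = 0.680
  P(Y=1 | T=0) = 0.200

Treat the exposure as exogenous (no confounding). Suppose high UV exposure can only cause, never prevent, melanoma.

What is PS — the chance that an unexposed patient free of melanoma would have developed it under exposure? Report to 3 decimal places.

PS ≈ 0.600

Let p₁ = 0.68, p₀ = 0.2.
Under exogeneity and monotonicity, PS = (p₁ − p₀) / (1 − p₀).
PS = (0.68 − 0.2) / (1 − 0.2) = 0.48 / 0.8 ≈ 0.6000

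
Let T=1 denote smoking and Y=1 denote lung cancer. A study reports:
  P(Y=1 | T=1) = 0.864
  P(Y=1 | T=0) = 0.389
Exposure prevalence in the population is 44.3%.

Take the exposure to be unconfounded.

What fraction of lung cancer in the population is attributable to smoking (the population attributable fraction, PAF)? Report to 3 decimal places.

PAF ≈ 0.351

Let p₁ = 0.864, p₀ = 0.389.
Overall risk P(Y=1) = π·p₁ + (1−π)·p₀ = 0.443×0.864 + 0.557×0.389 = 0.59942.
Under exogeneity, PAF = [P(Y=1) − p₀] / P(Y=1).
PAF = (0.59942 − 0.389) / 0.59942 ≈ 0.3510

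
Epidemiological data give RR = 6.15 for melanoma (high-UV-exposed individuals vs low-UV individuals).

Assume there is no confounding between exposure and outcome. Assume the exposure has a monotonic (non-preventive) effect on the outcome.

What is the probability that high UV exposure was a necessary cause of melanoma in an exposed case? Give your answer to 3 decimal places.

PN ≈ 0.837

Under exogeneity and monotonicity, PN = (RR − 1) / RR = 1 − 1/RR.
PN = (6.15 − 1) / 6.15 = 5.15 / 6.15 ≈ 0.8374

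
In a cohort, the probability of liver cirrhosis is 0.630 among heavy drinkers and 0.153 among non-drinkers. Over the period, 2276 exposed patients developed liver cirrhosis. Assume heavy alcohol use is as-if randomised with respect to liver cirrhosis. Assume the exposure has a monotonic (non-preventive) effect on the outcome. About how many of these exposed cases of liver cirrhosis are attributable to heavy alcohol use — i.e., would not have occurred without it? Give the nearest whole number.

Let p₁ = 0.63, p₀ = 0.153.
PN = (p₁ − p₀)/p₁ = (0.63 − 0.153) / 0.63 ≈ 0.75714.
Attributable cases ≈ PN × (exposed cases) = 0.75714 × 2276 ≈ 1723.26.

about 1723 cases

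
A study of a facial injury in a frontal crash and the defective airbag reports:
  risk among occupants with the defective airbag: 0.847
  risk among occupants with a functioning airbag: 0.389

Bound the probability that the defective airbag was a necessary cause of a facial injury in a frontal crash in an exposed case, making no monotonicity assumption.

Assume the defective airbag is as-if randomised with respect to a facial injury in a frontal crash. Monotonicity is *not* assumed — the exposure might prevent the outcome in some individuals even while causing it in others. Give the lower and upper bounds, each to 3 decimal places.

Let p₁ = 0.847, p₀ = 0.389.
Under exogeneity alone the bounds on PN are max{0,(p₁−p₀)/p₁} ≤ PN ≤ min{1,(1−p₀)/p₁}.
  lower = (p₁ − p₀)/p₁ = 0.458 / 0.847 ≈ 0.5407
  upper = min{1, (1 − p₀)/p₁} = 0.611 / 0.847 ≈ 0.7214

0.541 ≤ PN ≤ 0.721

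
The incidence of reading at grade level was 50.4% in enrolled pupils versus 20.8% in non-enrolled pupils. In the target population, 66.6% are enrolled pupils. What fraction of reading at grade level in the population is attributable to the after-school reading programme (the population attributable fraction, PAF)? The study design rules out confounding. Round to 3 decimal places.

PAF ≈ 0.487

p₁ = 0.504, p₀ = 0.208.
Overall risk P(Y=1) = π·p₁ + (1−π)·p₀ = 0.666×0.504 + 0.334×0.208 = 0.40514.
Under exogeneity, PAF = [P(Y=1) − p₀] / P(Y=1).
PAF = (0.40514 − 0.208) / 0.40514 ≈ 0.4866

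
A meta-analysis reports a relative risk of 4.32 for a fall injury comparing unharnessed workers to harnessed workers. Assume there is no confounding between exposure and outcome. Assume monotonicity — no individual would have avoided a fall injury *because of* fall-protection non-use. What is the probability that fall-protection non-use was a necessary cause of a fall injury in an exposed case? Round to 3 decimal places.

Under exogeneity and monotonicity, PN = (RR − 1) / RR = 1 − 1/RR.
PN = (4.32 − 1) / 4.32 = 3.32 / 4.32 ≈ 0.7685

PN ≈ 0.769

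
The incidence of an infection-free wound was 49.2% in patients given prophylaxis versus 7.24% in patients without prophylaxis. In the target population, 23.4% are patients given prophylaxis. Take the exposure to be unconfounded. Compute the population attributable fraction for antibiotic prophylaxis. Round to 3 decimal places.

p₁ = 0.492, p₀ = 0.0724.
Overall risk P(Y=1) = π·p₁ + (1−π)·p₀ = 0.234×0.492 + 0.766×0.0724 = 0.17059.
Under exogeneity, PAF = [P(Y=1) − p₀] / P(Y=1).
PAF = (0.17059 − 0.0724) / 0.17059 ≈ 0.5756

PAF ≈ 0.576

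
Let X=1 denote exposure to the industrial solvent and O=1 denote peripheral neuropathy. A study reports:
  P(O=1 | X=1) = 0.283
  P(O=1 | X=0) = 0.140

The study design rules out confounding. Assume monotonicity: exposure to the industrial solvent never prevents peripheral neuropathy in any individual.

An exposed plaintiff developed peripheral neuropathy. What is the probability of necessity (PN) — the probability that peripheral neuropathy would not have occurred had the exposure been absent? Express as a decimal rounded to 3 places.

PN ≈ 0.505

Let p₁ = 0.283, p₀ = 0.14.
Under exogeneity and monotonicity, PN = (p₁ − p₀) / p₁.
PN = (0.283 − 0.14) / 0.283 = 0.143 / 0.283 ≈ 0.5053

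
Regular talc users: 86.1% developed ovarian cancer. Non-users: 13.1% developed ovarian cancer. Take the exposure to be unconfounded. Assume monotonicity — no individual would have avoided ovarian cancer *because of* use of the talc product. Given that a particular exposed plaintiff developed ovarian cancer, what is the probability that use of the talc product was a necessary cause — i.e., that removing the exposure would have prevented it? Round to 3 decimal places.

PN ≈ 0.848

p₁ = 0.861, p₀ = 0.131.
Under exogeneity and monotonicity, PN = (p₁ − p₀) / p₁.
PN = (0.861 − 0.131) / 0.861 = 0.73 / 0.861 ≈ 0.8479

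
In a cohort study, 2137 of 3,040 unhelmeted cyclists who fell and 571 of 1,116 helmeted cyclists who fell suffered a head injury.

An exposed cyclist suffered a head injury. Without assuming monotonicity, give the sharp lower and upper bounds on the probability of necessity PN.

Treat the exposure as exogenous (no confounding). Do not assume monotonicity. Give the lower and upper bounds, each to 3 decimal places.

p₁ = P(outcome | exposed) = 2137/3040 = 0.70296
p₀ = P(outcome | unexposed) = 571/1116 = 0.51165
Under exogeneity alone the bounds on PN are max{0,(p₁−p₀)/p₁} ≤ PN ≤ min{1,(1−p₀)/p₁}.
  lower = (p₁ − p₀)/p₁ = 0.19131 / 0.70296 ≈ 0.2722
  upper = min{1, (1 − p₀)/p₁} = 0.48835 / 0.70296 ≈ 0.6947

0.272 ≤ PN ≤ 0.695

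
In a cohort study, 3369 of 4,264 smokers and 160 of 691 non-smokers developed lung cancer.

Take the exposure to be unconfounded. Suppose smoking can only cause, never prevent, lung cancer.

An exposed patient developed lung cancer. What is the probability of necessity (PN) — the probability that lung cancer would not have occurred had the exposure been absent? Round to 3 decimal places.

PN ≈ 0.707

p₁ = P(outcome | exposed) = 3369/4264 = 0.7901
p₀ = P(outcome | unexposed) = 160/691 = 0.23155
Under exogeneity and monotonicity, PN = (p₁ − p₀) / p₁.
PN = (0.7901 − 0.23155) / 0.7901 = 0.55855 / 0.7901 ≈ 0.7069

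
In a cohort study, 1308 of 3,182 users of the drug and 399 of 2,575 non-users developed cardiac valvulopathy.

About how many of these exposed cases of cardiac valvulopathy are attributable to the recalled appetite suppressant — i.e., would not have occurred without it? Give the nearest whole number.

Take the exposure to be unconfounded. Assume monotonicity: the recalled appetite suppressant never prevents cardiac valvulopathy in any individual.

about 815 cases

p₁ = P(outcome | exposed) = 1308/3182 = 0.41106
p₀ = P(outcome | unexposed) = 399/2575 = 0.15495
PN = (p₁ − p₀)/p₁ = (0.41106 − 0.15495) / 0.41106 ≈ 0.62305.
Attributable cases ≈ PN × (exposed cases) = 0.62305 × 1308 ≈ 814.94.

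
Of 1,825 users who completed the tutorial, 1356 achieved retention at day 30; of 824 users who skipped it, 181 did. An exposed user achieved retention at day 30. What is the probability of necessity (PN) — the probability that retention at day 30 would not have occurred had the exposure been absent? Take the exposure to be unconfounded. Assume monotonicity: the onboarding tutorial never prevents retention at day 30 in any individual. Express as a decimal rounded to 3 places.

p₁ = P(outcome | exposed) = 1356/1825 = 0.74301
p₀ = P(outcome | unexposed) = 181/824 = 0.21966
Under exogeneity and monotonicity, PN = (p₁ − p₀) / p₁.
PN = (0.74301 − 0.21966) / 0.74301 = 0.52335 / 0.74301 ≈ 0.7044

PN ≈ 0.704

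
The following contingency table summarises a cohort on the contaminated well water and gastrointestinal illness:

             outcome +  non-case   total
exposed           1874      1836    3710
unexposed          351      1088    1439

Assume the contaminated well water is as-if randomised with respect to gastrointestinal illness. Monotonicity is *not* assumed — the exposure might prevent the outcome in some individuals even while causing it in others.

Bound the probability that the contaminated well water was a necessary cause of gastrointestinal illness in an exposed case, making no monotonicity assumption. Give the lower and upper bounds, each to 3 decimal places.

0.517 ≤ PN ≤ 1.000

p₁ = P(outcome | exposed) = 1874/3710 = 0.50512
p₀ = P(outcome | unexposed) = 351/1439 = 0.24392
Under exogeneity alone the bounds on PN are max{0,(p₁−p₀)/p₁} ≤ PN ≤ min{1,(1−p₀)/p₁}.
  lower = (p₁ − p₀)/p₁ = 0.2612 / 0.50512 ≈ 0.5171
  upper = min{1, (1 − p₀)/p₁} = 0.75608 / 0.50512 ≈ 1.4968 → capped at 1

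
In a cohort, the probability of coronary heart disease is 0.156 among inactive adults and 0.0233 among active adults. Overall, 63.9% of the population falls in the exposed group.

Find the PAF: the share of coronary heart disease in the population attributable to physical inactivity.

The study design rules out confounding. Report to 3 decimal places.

Let p₁ = 0.156, p₀ = 0.0233.
Overall risk P(Y=1) = π·p₁ + (1−π)·p₀ = 0.639×0.156 + 0.361×0.0233 = 0.1081.
Under exogeneity, PAF = [P(Y=1) − p₀] / P(Y=1).
PAF = (0.1081 − 0.0233) / 0.1081 ≈ 0.7844

PAF ≈ 0.784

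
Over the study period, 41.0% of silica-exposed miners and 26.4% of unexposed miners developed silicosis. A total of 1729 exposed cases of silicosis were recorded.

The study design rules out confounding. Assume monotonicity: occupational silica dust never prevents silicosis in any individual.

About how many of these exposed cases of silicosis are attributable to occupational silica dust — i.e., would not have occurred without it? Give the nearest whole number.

about 616 cases

p₁ = 0.41, p₀ = 0.264.
PN = (p₁ − p₀)/p₁ = (0.41 − 0.264) / 0.41 ≈ 0.35610.
Attributable cases ≈ PN × (exposed cases) = 0.35610 × 1729 ≈ 615.69.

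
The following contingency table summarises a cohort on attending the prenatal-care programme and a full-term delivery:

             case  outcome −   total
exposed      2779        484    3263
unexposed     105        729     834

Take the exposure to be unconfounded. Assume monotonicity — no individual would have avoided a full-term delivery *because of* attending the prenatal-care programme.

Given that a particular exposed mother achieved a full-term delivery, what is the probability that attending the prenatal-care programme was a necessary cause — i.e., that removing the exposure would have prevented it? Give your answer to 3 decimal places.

p₁ = P(outcome | exposed) = 2779/3263 = 0.85167
p₀ = P(outcome | unexposed) = 105/834 = 0.1259
Under exogeneity and monotonicity, PN = (p₁ − p₀)/p₁.
PN = (0.85167 − 0.1259) / 0.85167 ≈ 0.8522

PN ≈ 0.852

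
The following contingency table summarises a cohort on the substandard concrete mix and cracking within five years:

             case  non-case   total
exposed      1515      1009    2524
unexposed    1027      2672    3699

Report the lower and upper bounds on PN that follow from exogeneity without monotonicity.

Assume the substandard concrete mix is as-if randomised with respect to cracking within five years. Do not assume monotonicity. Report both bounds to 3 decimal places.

p₁ = P(outcome | exposed) = 1515/2524 = 0.60024
p₀ = P(outcome | unexposed) = 1027/3699 = 0.27764
Under exogeneity alone the bounds on PN are max{0,(p₁−p₀)/p₁} ≤ PN ≤ min{1,(1−p₀)/p₁}.
  lower = (p₁ − p₀)/p₁ = 0.3226 / 0.60024 ≈ 0.5374
  upper = min{1, (1 − p₀)/p₁} = 0.72236 / 0.60024 ≈ 1.2035 → capped at 1

0.537 ≤ PN ≤ 1.000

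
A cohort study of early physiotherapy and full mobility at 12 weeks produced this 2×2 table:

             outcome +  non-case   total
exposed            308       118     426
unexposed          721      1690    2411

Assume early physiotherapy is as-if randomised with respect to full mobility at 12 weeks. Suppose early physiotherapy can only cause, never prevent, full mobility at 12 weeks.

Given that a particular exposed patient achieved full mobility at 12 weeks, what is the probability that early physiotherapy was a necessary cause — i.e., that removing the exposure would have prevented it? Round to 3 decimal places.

p₁ = P(outcome | exposed) = 308/426 = 0.723
p₀ = P(outcome | unexposed) = 721/2411 = 0.29905
Under exogeneity and monotonicity, PN = (p₁ − p₀) / p₁.
PN = (0.723 − 0.29905) / 0.723 = 0.42396 / 0.723 ≈ 0.5864

PN ≈ 0.586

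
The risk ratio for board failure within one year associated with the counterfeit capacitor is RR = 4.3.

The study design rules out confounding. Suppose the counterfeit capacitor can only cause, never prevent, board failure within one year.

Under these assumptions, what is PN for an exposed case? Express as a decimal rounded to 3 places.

Under exogeneity and monotonicity, PN = (RR − 1) / RR = 1 − 1/RR.
PN = (4.3 − 1) / 4.3 = 3.3 / 4.3 ≈ 0.7674

PN ≈ 0.767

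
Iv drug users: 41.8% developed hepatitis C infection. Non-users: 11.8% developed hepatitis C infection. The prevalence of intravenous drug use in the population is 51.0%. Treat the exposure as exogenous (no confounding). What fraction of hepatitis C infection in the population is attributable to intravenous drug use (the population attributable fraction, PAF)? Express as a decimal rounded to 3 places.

p₁ = 0.418, p₀ = 0.118.
Overall risk P(Y=1) = π·p₁ + (1−π)·p₀ = 0.51×0.418 + 0.49×0.118 = 0.271.
Under exogeneity, PAF = [P(Y=1) − p₀] / P(Y=1).
PAF = (0.271 − 0.118) / 0.271 ≈ 0.5646

PAF ≈ 0.565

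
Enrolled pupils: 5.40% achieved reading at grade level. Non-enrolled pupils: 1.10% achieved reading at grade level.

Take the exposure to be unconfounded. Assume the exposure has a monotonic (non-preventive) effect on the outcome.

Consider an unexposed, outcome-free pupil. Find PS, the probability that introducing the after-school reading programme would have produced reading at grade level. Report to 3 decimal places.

PS ≈ 0.043

p₁ = 0.054, p₀ = 0.011.
Under exogeneity and monotonicity, PS = (p₁ − p₀) / (1 − p₀).
PS = (0.054 − 0.011) / (1 − 0.011) = 0.043 / 0.989 ≈ 0.0435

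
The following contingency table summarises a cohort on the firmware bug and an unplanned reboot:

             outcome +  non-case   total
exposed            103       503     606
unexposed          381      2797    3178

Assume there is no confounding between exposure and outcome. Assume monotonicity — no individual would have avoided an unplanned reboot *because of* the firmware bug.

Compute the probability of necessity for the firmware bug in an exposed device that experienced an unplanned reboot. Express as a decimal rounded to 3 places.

p₁ = P(outcome | exposed) = 103/606 = 0.16997
p₀ = P(outcome | unexposed) = 381/3178 = 0.11989
Under exogeneity and monotonicity, PN = (p₁ − p₀)/p₁.
PN = (0.16997 − 0.11989) / 0.16997 ≈ 0.2946

PN ≈ 0.295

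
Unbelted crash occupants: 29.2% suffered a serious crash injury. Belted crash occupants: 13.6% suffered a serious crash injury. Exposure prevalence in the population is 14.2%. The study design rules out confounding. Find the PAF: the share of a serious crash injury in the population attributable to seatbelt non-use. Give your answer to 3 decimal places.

p₁ = 0.292, p₀ = 0.136.
Overall risk P(Y=1) = π·p₁ + (1−π)·p₀ = 0.142×0.292 + 0.858×0.136 = 0.15815.
Under exogeneity, PAF = [P(Y=1) − p₀] / P(Y=1).
PAF = (0.15815 − 0.136) / 0.15815 ≈ 0.1401

PAF ≈ 0.140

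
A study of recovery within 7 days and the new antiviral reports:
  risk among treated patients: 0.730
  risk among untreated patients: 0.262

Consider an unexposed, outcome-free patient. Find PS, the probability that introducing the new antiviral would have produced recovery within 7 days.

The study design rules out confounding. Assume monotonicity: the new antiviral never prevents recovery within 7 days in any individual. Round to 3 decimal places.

PS ≈ 0.634

Let p₁ = 0.73, p₀ = 0.262.
Under exogeneity and monotonicity, PS = (p₁ − p₀) / (1 − p₀).
PS = (0.73 − 0.262) / (1 − 0.262) = 0.468 / 0.738 ≈ 0.6341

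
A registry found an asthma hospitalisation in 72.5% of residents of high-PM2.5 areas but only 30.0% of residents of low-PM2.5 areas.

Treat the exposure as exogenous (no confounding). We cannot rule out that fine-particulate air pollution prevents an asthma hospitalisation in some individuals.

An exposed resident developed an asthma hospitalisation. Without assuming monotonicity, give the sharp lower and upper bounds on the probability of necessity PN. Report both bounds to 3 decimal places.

p₁ = 0.725, p₀ = 0.3.
Under exogeneity alone the bounds on PN are max{0,(p₁−p₀)/p₁} ≤ PN ≤ min{1,(1−p₀)/p₁}.
  lower = (p₁ − p₀)/p₁ = 0.425 / 0.725 ≈ 0.5862
  upper = min{1, (1 − p₀)/p₁} = 0.7 / 0.725 ≈ 0.9655

0.586 ≤ PN ≤ 0.966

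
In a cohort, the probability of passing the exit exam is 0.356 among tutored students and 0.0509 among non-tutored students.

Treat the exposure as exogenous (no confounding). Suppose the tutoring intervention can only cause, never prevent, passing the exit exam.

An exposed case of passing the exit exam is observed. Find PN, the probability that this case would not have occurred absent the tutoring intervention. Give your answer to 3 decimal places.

Let p₁ = 0.356, p₀ = 0.0509.
Under exogeneity and monotonicity, PN = (p₁ − p₀) / p₁.
PN = (0.356 − 0.0509) / 0.356 = 0.3051 / 0.356 ≈ 0.8570

PN ≈ 0.857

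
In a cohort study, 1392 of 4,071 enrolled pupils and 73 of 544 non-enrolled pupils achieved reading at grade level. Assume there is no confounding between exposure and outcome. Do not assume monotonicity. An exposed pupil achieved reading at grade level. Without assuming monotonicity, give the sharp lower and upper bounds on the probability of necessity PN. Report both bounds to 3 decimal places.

p₁ = P(outcome | exposed) = 1392/4071 = 0.34193
p₀ = P(outcome | unexposed) = 73/544 = 0.13419
Under exogeneity alone the bounds on PN are max{0,(p₁−p₀)/p₁} ≤ PN ≤ min{1,(1−p₀)/p₁}.
  lower = (p₁ − p₀)/p₁ = 0.20774 / 0.34193 ≈ 0.6075
  upper = min{1, (1 − p₀)/p₁} = 0.86581 / 0.34193 ≈ 2.5321 → capped at 1

0.608 ≤ PN ≤ 1.000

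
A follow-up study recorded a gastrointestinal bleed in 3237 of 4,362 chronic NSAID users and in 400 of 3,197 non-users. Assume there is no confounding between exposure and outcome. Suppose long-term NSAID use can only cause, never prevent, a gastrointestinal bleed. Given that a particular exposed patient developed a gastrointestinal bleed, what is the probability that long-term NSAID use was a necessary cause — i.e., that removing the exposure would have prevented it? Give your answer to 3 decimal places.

PN ≈ 0.831

p₁ = P(outcome | exposed) = 3237/4362 = 0.74209
p₀ = P(outcome | unexposed) = 400/3197 = 0.12512
Under exogeneity and monotonicity, PN = (p₁ − p₀) / p₁.
PN = (0.74209 − 0.12512) / 0.74209 = 0.61697 / 0.74209 ≈ 0.8314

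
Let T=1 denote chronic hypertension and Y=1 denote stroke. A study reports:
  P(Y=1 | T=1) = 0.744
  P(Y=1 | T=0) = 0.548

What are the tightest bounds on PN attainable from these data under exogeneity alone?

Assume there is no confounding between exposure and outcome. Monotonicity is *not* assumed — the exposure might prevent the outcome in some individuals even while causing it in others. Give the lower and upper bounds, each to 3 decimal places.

Let p₁ = 0.744, p₀ = 0.548.
Under exogeneity alone the bounds on PN are max{0,(p₁−p₀)/p₁} ≤ PN ≤ min{1,(1−p₀)/p₁}.
  lower = (p₁ − p₀)/p₁ = 0.196 / 0.744 ≈ 0.2634
  upper = min{1, (1 − p₀)/p₁} = 0.452 / 0.744 ≈ 0.6075

0.263 ≤ PN ≤ 0.608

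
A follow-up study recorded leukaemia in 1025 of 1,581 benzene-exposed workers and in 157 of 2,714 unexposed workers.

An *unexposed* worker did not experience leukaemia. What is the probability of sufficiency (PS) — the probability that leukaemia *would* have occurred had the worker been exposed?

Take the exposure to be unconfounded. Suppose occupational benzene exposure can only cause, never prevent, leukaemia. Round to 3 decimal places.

PS ≈ 0.627

p₁ = P(outcome | exposed) = 1025/1581 = 0.64832
p₀ = P(outcome | unexposed) = 157/2714 = 0.057848
Under exogeneity and monotonicity, PS = (p₁ − p₀) / (1 − p₀).
PS = (0.64832 − 0.057848) / (1 − 0.057848) = 0.59048 / 0.94215 ≈ 0.6267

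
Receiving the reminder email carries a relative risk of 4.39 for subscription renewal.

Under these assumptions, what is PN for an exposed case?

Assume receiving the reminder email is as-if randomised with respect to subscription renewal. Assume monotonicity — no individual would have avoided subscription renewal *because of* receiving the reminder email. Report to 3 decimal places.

PN ≈ 0.772

Under exogeneity and monotonicity, PN = (RR − 1) / RR = 1 − 1/RR.
PN = (4.39 − 1) / 4.39 = 3.39 / 4.39 ≈ 0.7722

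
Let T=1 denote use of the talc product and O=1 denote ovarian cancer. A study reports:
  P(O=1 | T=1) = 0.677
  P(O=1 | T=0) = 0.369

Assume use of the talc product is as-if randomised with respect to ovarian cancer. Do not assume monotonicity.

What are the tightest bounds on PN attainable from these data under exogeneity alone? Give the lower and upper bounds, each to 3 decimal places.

0.455 ≤ PN ≤ 0.932

Let p₁ = 0.677, p₀ = 0.369.
Under exogeneity alone the bounds on PN are max{0,(p₁−p₀)/p₁} ≤ PN ≤ min{1,(1−p₀)/p₁}.
  lower = (p₁ − p₀)/p₁ = 0.308 / 0.677 ≈ 0.4549
  upper = min{1, (1 − p₀)/p₁} = 0.631 / 0.677 ≈ 0.9321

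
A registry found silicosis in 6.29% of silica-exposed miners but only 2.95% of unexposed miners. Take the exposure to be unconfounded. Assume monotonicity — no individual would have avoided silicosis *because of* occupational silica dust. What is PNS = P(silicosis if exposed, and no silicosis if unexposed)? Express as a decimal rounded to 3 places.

PNS ≈ 0.033

p₁ = 0.0629, p₀ = 0.0295.
Under exogeneity and monotonicity, PNS = p₁ − p₀.
PNS = 0.0629 − 0.0295 = 0.0334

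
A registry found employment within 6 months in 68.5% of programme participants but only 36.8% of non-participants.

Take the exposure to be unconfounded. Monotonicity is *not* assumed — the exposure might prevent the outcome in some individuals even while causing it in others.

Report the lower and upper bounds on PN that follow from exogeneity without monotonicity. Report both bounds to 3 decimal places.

0.463 ≤ PN ≤ 0.923

p₁ = 0.685, p₀ = 0.368.
Under exogeneity alone the bounds on PN are max{0,(p₁−p₀)/p₁} ≤ PN ≤ min{1,(1−p₀)/p₁}.
  lower = (p₁ − p₀)/p₁ = 0.317 / 0.685 ≈ 0.4628
  upper = min{1, (1 − p₀)/p₁} = 0.632 / 0.685 ≈ 0.9226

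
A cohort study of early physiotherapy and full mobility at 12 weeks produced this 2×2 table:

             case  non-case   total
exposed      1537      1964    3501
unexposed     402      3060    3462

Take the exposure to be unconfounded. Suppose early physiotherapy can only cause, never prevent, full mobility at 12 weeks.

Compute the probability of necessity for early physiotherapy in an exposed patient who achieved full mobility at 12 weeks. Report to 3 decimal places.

p₁ = P(outcome | exposed) = 1537/3501 = 0.43902
p₀ = P(outcome | unexposed) = 402/3462 = 0.11612
Under exogeneity and monotonicity, PN = (p₁ − p₀) / p₁.
PN = (0.43902 − 0.11612) / 0.43902 = 0.3229 / 0.43902 ≈ 0.7355

PN ≈ 0.736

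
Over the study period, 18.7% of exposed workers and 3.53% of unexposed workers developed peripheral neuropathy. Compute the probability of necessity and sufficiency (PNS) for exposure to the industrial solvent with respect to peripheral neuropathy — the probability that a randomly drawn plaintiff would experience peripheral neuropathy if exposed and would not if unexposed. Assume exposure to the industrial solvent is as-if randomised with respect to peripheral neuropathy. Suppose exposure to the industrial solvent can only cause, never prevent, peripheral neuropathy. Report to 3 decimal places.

PNS ≈ 0.152

p₁ = 0.187, p₀ = 0.0353.
Under exogeneity and monotonicity, PNS = p₁ − p₀.
PNS = 0.187 − 0.0353 = 0.1517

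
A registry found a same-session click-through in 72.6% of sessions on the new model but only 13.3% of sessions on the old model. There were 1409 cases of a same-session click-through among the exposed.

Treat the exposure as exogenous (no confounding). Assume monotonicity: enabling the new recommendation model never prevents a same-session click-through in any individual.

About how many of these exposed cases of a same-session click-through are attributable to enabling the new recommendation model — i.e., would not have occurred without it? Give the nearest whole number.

about 1151 cases

p₁ = 0.726, p₀ = 0.133.
PN = (p₁ − p₀)/p₁ = (0.726 − 0.133) / 0.726 ≈ 0.81680.
Attributable cases ≈ PN × (exposed cases) = 0.81680 × 1409 ≈ 1150.88.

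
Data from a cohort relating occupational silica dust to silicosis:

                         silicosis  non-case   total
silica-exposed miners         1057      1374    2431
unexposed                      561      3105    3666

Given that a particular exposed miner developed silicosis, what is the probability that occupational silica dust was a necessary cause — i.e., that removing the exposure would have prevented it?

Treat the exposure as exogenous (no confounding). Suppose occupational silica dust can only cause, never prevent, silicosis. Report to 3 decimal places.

PN ≈ 0.648

p₁ = P(outcome | exposed) = 1057/2431 = 0.4348
p₀ = P(outcome | unexposed) = 561/3666 = 0.15303
Under exogeneity and monotonicity, PN = (p₁ − p₀) / p₁.
PN = (0.4348 − 0.15303) / 0.4348 = 0.28177 / 0.4348 ≈ 0.6481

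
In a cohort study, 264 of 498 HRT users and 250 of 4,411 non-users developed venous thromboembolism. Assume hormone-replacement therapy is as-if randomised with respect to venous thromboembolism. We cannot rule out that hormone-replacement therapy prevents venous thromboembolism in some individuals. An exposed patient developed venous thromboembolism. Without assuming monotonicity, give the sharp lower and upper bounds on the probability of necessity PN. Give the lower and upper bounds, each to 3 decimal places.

p₁ = P(outcome | exposed) = 264/498 = 0.53012
p₀ = P(outcome | unexposed) = 250/4411 = 0.056676
Under exogeneity alone the bounds on PN are max{0,(p₁−p₀)/p₁} ≤ PN ≤ min{1,(1−p₀)/p₁}.
  lower = (p₁ − p₀)/p₁ = 0.47344 / 0.53012 ≈ 0.8931
  upper = min{1, (1 − p₀)/p₁} = 0.94332 / 0.53012 ≈ 1.7795 → capped at 1

0.893 ≤ PN ≤ 1.000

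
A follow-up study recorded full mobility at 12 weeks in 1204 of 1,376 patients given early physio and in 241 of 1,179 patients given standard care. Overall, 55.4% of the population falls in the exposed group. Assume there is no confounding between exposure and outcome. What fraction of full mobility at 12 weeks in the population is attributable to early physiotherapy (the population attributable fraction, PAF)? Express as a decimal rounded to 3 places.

p₁ = P(outcome | exposed) = 1204/1376 = 0.875
p₀ = P(outcome | unexposed) = 241/1179 = 0.20441
Overall risk P(Y=1) = π·p₁ + (1−π)·p₀ = 0.554×0.875 + 0.446×0.20441 = 0.57592.
Under exogeneity, PAF = [P(Y=1) − p₀] / P(Y=1).
PAF = (0.57592 − 0.20441) / 0.57592 ≈ 0.6451

PAF ≈ 0.645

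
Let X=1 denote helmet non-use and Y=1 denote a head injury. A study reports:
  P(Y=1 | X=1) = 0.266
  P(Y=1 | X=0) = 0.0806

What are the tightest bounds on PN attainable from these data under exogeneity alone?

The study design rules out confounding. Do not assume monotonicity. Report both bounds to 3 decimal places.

Let p₁ = 0.266, p₀ = 0.0806.
Under exogeneity alone the bounds on PN are max{0,(p₁−p₀)/p₁} ≤ PN ≤ min{1,(1−p₀)/p₁}.
  lower = (p₁ − p₀)/p₁ = 0.1854 / 0.266 ≈ 0.6970
  upper = min{1, (1 − p₀)/p₁} = 0.9194 / 0.266 ≈ 3.4564 → capped at 1

0.697 ≤ PN ≤ 1.000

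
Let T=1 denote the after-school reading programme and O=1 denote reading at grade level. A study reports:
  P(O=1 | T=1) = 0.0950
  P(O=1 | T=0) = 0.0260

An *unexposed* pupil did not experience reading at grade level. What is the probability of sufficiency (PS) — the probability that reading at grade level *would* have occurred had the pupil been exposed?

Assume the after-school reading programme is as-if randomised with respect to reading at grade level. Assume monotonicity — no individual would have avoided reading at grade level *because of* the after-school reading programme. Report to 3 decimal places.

PS ≈ 0.071

Let p₁ = 0.095, p₀ = 0.026.
Under exogeneity and monotonicity, PS = (p₁ − p₀) / (1 − p₀).
PS = (0.095 − 0.026) / (1 − 0.026) = 0.069 / 0.974 ≈ 0.0708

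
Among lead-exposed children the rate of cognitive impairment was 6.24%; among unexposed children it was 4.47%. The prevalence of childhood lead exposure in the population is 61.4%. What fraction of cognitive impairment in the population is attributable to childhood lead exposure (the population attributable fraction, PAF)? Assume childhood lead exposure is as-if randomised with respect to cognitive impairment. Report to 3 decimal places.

p₁ = 0.0624, p₀ = 0.0447.
Overall risk P(Y=1) = π·p₁ + (1−π)·p₀ = 0.614×0.0624 + 0.386×0.0447 = 0.055568.
Under exogeneity, PAF = [P(Y=1) − p₀] / P(Y=1).
PAF = (0.055568 − 0.0447) / 0.055568 ≈ 0.1956

PAF ≈ 0.196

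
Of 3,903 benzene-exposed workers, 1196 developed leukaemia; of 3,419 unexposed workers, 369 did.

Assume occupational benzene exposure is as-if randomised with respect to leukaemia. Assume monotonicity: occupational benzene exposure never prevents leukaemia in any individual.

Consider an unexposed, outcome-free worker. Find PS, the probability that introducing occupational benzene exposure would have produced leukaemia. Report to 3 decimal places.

p₁ = P(outcome | exposed) = 1196/3903 = 0.30643
p₀ = P(outcome | unexposed) = 369/3419 = 0.10793
Under exogeneity and monotonicity, PS = (p₁ − p₀) / (1 − p₀).
PS = (0.30643 − 0.10793) / (1 − 0.10793) = 0.1985 / 0.89207 ≈ 0.2225

PS ≈ 0.223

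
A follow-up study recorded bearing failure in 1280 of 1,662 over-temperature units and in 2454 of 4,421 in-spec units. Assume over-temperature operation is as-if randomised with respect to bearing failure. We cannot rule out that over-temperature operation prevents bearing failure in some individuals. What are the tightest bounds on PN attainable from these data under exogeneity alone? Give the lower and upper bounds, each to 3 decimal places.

p₁ = P(outcome | exposed) = 1280/1662 = 0.77016
p₀ = P(outcome | unexposed) = 2454/4421 = 0.55508
Under exogeneity alone the bounds on PN are max{0,(p₁−p₀)/p₁} ≤ PN ≤ min{1,(1−p₀)/p₁}.
  lower = (p₁ − p₀)/p₁ = 0.21508 / 0.77016 ≈ 0.2793
  upper = min{1, (1 − p₀)/p₁} = 0.44492 / 0.77016 ≈ 0.5777

0.279 ≤ PN ≤ 0.578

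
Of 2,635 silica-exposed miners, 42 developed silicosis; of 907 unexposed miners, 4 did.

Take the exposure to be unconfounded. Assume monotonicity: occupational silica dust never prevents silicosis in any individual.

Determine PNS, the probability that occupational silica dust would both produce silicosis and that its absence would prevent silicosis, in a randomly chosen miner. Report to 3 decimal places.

p₁ = P(outcome | exposed) = 42/2635 = 0.015939
p₀ = P(outcome | unexposed) = 4/907 = 0.0044101
Under exogeneity and monotonicity, PNS = p₁ − p₀.
PNS = 0.015939 − 0.0044101 = 0.011529

PNS ≈ 0.012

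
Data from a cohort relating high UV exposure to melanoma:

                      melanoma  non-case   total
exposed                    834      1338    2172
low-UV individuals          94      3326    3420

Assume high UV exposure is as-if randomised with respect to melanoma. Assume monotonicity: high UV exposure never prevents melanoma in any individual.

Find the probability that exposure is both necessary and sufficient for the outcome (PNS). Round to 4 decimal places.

PNS ≈ 0.3565

p₁ = P(outcome | exposed) = 834/2172 = 0.38398
p₀ = P(outcome | unexposed) = 94/3420 = 0.027485
Under exogeneity and monotonicity, PNS = p₁ − p₀.
PNS = 0.38398 − 0.027485 = 0.35649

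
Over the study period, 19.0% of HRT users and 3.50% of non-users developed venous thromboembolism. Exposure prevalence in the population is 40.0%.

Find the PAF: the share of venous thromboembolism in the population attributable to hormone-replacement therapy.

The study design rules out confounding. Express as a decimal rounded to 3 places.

PAF ≈ 0.639

p₁ = 0.19, p₀ = 0.035.
Overall risk P(Y=1) = π·p₁ + (1−π)·p₀ = 0.4×0.19 + 0.6×0.035 = 0.097.
Under exogeneity, PAF = [P(Y=1) − p₀] / P(Y=1).
PAF = (0.097 − 0.035) / 0.097 ≈ 0.6392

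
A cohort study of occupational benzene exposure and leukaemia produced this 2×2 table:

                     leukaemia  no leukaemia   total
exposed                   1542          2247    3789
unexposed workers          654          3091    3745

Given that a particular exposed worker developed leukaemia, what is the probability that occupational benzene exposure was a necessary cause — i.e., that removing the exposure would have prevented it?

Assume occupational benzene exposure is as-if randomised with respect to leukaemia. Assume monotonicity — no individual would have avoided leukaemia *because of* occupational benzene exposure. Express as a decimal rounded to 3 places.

PN ≈ 0.571

p₁ = P(outcome | exposed) = 1542/3789 = 0.40697
p₀ = P(outcome | unexposed) = 654/3745 = 0.17463
Under exogeneity and monotonicity, PN = (p₁ − p₀) / p₁.
PN = (0.40697 − 0.17463) / 0.40697 = 0.23233 / 0.40697 ≈ 0.5709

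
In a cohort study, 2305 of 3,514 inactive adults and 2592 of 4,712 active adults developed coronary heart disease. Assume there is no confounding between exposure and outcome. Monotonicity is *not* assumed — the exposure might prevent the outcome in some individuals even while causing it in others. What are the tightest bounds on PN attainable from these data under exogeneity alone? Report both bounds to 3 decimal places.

0.161 ≤ PN ≤ 0.686

p₁ = P(outcome | exposed) = 2305/3514 = 0.65595
p₀ = P(outcome | unexposed) = 2592/4712 = 0.55008
Under exogeneity alone the bounds on PN are max{0,(p₁−p₀)/p₁} ≤ PN ≤ min{1,(1−p₀)/p₁}.
  lower = (p₁ − p₀)/p₁ = 0.10586 / 0.65595 ≈ 0.1614
  upper = min{1, (1 − p₀)/p₁} = 0.44992 / 0.65595 ≈ 0.6859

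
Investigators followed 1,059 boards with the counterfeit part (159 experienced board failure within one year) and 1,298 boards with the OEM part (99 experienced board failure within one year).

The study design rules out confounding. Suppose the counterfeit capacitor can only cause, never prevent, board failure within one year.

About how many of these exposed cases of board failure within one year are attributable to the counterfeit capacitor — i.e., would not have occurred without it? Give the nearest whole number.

about 78 cases

p₁ = P(outcome | exposed) = 159/1059 = 0.15014
p₀ = P(outcome | unexposed) = 99/1298 = 0.076271
PN = (p₁ − p₀)/p₁ = (0.15014 − 0.076271) / 0.15014 ≈ 0.49201.
Attributable cases ≈ PN × (exposed cases) = 0.49201 × 159 ≈ 78.23.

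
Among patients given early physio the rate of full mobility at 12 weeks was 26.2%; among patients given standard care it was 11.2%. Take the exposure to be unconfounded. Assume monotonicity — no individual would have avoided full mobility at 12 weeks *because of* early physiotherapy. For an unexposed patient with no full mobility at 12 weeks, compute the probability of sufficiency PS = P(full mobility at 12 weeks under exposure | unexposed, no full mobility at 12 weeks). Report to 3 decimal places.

p₁ = 0.262, p₀ = 0.112.
Under exogeneity and monotonicity, PS = (p₁ − p₀) / (1 − p₀).
PS = (0.262 − 0.112) / (1 − 0.112) = 0.15 / 0.888 ≈ 0.1689

PS ≈ 0.169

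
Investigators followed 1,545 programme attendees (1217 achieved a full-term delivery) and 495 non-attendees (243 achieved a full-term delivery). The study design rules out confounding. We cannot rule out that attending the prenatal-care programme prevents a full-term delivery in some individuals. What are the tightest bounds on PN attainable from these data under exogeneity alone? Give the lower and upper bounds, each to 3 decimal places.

p₁ = P(outcome | exposed) = 1217/1545 = 0.7877
p₀ = P(outcome | unexposed) = 243/495 = 0.49091
Under exogeneity alone the bounds on PN are max{0,(p₁−p₀)/p₁} ≤ PN ≤ min{1,(1−p₀)/p₁}.
  lower = (p₁ − p₀)/p₁ = 0.29679 / 0.7877 ≈ 0.3768
  upper = min{1, (1 − p₀)/p₁} = 0.50909 / 0.7877 ≈ 0.6463

0.377 ≤ PN ≤ 0.646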